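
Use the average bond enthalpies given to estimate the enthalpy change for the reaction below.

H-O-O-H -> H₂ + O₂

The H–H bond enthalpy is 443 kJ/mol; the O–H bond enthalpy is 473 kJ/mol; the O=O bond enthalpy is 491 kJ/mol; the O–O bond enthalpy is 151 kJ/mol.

ΔH ≈ +163 kJ

Bonds broken (reactants):
  O–H: 2 × 473 = 946
  O–O: 1 × 151 = 151
  Σ(broken) = 1097 kJ
Bonds formed (products):
  H–H: 1 × 443 = 443
  O=O: 1 × 491 = 491
  Σ(formed) = 934 kJ
ΔH = Σ(broken) − Σ(formed) = 1097 − 934 = +163 kJ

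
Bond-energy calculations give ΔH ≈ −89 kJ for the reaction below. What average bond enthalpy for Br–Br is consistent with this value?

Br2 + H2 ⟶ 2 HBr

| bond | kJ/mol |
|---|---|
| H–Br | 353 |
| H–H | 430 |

D(Br–Br) ≈ 187 kJ/mol

Let D be the Br–Br bond energy.
Σ(broken) = 1×D + 1×430 = 430 + D
Σ(formed) = 2×353 = 706
ΔH = Σ(broken) − Σ(formed) = (430 + D) − (706) = −276 + D
Setting this equal to −89 kJ gives D = 187 kJ/mol.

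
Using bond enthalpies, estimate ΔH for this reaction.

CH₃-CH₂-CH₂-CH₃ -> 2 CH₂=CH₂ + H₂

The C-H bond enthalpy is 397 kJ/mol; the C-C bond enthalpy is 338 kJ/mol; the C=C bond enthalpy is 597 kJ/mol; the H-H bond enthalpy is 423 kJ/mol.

Bonds broken (reactants):
  C-C: 3 × 338 = 1014
  C-H: 10 × 397 = 3970
  Σ(broken) = 4984 kJ
Bonds formed (products):
  C-H: 8 × 397 = 3176
  C=C: 2 × 597 = 1194
  H-H: 1 × 423 = 423
  Σ(formed) = 4793 kJ
ΔH = Σ(broken) − Σ(formed) = 4984 − 4793 = +191 kJ

ΔH ≈ +191 kJ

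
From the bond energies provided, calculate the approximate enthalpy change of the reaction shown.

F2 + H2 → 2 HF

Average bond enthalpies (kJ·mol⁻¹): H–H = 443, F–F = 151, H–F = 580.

Bonds broken (reactants):
  F–F: 1 × 151 = 151
  H–H: 1 × 443 = 443
  Σ(broken) = 594 kJ
Bonds formed (products):
  H–F: 2 × 580 = 1160
  Σ(formed) = 1160 kJ
ΔH = Σ(broken) − Σ(formed) = 594 − 1160 = −566 kJ

ΔH ≈ −566 kJ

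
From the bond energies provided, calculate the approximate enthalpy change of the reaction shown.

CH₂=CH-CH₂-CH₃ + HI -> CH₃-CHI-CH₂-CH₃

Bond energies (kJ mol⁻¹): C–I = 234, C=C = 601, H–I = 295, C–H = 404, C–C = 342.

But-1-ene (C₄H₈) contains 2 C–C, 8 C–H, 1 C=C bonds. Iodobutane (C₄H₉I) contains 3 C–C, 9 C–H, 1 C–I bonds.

Bonds broken (reactants):
  C–C: 2 × 342 = 684
  C–H: 8 × 404 = 3232
  C=C: 1 × 601 = 601
  H–I: 1 × 295 = 295
  Σ(broken) = 4812 kJ
Bonds formed (products):
  C–C: 3 × 342 = 1026
  C–H: 9 × 404 = 3636
  C–I: 1 × 234 = 234
  Σ(formed) = 4896 kJ
ΔH = Σ(broken) − Σ(formed) = 4812 − 4896 = −84 kJ

ΔH ≈ −84 kJ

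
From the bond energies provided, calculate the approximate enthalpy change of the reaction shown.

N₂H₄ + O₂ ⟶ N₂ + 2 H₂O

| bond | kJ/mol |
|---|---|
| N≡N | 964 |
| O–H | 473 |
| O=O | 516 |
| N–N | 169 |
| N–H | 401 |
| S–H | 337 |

Bonds broken (reactants):
  N–H: 4 × 401 = 1604
  N–N: 1 × 169 = 169
  O=O: 1 × 516 = 516
  Σ(broken) = 2289 kJ
Bonds formed (products):
  N≡N: 1 × 964 = 964
  O–H: 4 × 473 = 1892
  Σ(formed) = 2856 kJ
ΔH = Σ(broken) − Σ(formed) = 2289 − 2856 = −567 kJ

ΔH ≈ −567 kJ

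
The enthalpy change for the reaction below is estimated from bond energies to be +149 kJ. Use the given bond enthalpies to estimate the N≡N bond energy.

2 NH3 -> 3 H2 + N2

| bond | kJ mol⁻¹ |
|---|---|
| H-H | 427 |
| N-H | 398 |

D(N≡N) ≈ 958 kJ/mol

Let D be the N≡N bond energy.
Σ(broken) = 6×398 = 2388
Σ(formed) = 3×427 + 1×D = 1281 + D
ΔH = Σ(broken) − Σ(formed) = (2388) − (1281 + D) = +1107 − D
Setting this equal to +149 kJ gives D = 958 kJ/mol.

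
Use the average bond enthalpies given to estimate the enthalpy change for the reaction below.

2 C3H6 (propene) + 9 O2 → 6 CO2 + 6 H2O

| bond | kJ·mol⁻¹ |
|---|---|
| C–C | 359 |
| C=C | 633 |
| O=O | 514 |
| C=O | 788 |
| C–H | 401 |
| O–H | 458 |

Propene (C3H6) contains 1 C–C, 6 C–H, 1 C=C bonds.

Bonds broken (reactants):
  C–C: 2 × 359 = 718
  C–H: 12 × 401 = 4812
  C=C: 2 × 633 = 1266
  O=O: 9 × 514 = 4626
  Σ(broken) = 11422 kJ
Bonds formed (products):
  C=O: 12 × 788 = 9456
  O–H: 12 × 458 = 5496
  Σ(formed) = 14952 kJ
ΔH = Σ(broken) − Σ(formed) = 11422 − 14952 = −3530 kJ

ΔH ≈ −3530 kJ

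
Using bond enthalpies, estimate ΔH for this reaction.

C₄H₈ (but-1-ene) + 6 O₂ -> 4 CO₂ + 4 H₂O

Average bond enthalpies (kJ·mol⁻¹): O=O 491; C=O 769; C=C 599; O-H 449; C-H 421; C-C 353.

ΔH ≈ −2125 kJ

Bonds broken (reactants):
  C-C: 2 × 353 = 706
  C-H: 8 × 421 = 3368
  C=C: 1 × 599 = 599
  O=O: 6 × 491 = 2946
  Σ(broken) = 7619 kJ
Bonds formed (products):
  C=O: 8 × 769 = 6152
  O-H: 8 × 449 = 3592
  Σ(formed) = 9744 kJ
ΔH = Σ(broken) − Σ(formed) = 7619 − 9744 = −2125 kJ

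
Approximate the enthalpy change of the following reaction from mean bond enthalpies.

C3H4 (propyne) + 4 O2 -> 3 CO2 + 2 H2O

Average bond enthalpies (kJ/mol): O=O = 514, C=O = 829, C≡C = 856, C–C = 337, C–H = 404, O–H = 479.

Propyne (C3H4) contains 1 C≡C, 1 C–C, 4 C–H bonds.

Bonds broken (reactants):
  C≡C: 1 × 856 = 856
  C–C: 1 × 337 = 337
  C–H: 4 × 404 = 1616
  O=O: 4 × 514 = 2056
  Σ(broken) = 4865 kJ
Bonds formed (products):
  C=O: 6 × 829 = 4974
  O–H: 4 × 479 = 1916
  Σ(formed) = 6890 kJ
ΔH = Σ(broken) − Σ(formed) = 4865 − 6890 = −2025 kJ

ΔH ≈ −2025 kJ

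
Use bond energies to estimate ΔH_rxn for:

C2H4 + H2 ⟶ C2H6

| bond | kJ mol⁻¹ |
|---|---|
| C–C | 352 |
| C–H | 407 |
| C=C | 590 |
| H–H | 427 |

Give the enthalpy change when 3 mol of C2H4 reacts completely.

Bonds broken (reactants):
  C–H: 4 × 407 = 1628
  C=C: 1 × 590 = 590
  H–H: 1 × 427 = 427
  Σ(broken) = 2645 kJ
Bonds formed (products):
  C–C: 1 × 352 = 352
  C–H: 6 × 407 = 2442
  Σ(formed) = 2794 kJ
ΔH = Σ(broken) − Σ(formed) = 2645 − 2794 = −149 kJ
For 3× the reaction as written: 3 × (−149) = −447 kJ

ΔH = −447 kJ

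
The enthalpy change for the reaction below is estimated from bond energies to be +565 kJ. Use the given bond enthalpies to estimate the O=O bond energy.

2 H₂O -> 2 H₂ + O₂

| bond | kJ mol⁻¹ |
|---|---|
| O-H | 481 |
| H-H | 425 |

Let D be the O=O bond energy.
Σ(broken) = 4×481 = 1924
Σ(formed) = 2×425 + 1×D = 850 + D
ΔH = Σ(broken) − Σ(formed) = (1924) − (850 + D) = +1074 − D
Setting this equal to +565 kJ gives D = 509 kJ/mol.

D(O=O) ≈ 509 kJ/mol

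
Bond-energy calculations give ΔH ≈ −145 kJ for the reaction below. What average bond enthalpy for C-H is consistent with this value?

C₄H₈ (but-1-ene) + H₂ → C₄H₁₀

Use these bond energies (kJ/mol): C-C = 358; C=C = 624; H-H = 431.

Let D be the C-H bond energy.
Σ(broken) = 2×358 + 8×D + 1×624 + 1×431 = 1771 + 8D
Σ(formed) = 3×358 + 10×D = 1074 + 10D
ΔH = Σ(broken) − Σ(formed) = (1771 + 8D) − (1074 + 10D) = +697 − 2D
Setting this equal to −145 kJ gives 2D = 842, so D = 421 kJ/mol.

D(C-H) ≈ 421 kJ/mol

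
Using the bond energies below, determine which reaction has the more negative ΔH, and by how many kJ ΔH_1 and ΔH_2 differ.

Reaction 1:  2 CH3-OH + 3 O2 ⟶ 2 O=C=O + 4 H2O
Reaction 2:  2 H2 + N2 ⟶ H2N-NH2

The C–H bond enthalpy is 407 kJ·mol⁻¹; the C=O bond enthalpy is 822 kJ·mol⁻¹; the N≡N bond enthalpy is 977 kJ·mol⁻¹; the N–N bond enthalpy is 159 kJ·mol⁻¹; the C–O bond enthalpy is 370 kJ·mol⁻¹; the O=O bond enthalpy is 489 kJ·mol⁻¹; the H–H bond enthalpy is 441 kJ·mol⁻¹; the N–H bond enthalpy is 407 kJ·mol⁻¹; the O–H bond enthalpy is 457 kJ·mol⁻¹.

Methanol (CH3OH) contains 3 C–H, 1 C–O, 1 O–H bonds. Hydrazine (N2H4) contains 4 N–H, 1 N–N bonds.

Reaction 1:
  Bonds broken (reactants):
    C–H: 6 × 407 = 2442
    C–O: 2 × 370 = 740
    O–H: 2 × 457 = 914
    O=O: 3 × 489 = 1467
    Σ(broken) = 5563 kJ
  Bonds formed (products):
    C=O: 4 × 822 = 3288
    O–H: 8 × 457 = 3656
    Σ(formed) = 6944 kJ
  ΔH_1 = 5563 − 6944 = −1381 kJ
Reaction 2:
  Bonds broken (reactants):
    H–H: 2 × 441 = 882
    N≡N: 1 × 977 = 977
    Σ(broken) = 1859 kJ
  Bonds formed (products):
    N–H: 4 × 407 = 1628
    N–N: 1 × 159 = 159
    Σ(formed) = 1787 kJ
  ΔH_2 = 1859 − 1787 = +72 kJ
ΔH_1 − ΔH_2 = −1453 kJ, so reaction 1 has the more negative ΔH; |ΔH_1 − ΔH_2| = 1453 kJ.

Reaction 1, by 1453 kJ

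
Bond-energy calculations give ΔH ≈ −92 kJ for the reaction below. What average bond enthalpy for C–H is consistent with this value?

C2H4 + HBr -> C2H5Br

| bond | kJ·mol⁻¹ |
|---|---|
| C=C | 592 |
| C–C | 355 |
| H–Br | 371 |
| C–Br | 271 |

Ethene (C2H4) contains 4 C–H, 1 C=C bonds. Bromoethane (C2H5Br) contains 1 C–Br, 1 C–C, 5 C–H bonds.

D(C–H) ≈ 429 kJ/mol

Let D be the C–H bond energy.
Σ(broken) = 4×D + 1×592 + 1×371 = 963 + 4D
Σ(formed) = 1×271 + 1×355 + 5×D = 626 + 5D
ΔH = Σ(broken) − Σ(formed) = (963 + 4D) − (626 + 5D) = +337 − D
Setting this equal to −92 kJ gives D = 429 kJ/mol.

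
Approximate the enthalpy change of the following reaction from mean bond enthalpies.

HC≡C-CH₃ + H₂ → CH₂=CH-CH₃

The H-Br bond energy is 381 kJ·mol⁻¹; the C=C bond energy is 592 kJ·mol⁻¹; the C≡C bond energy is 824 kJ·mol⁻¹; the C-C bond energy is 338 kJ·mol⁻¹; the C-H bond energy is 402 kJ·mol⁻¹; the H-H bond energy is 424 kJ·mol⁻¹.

ΔH ≈ −148 kJ

Bonds broken (reactants):
  C≡C: 1 × 824 = 824
  C-C: 1 × 338 = 338
  C-H: 4 × 402 = 1608
  H-H: 1 × 424 = 424
  Σ(broken) = 3194 kJ
Bonds formed (products):
  C-C: 1 × 338 = 338
  C-H: 6 × 402 = 2412
  C=C: 1 × 592 = 592
  Σ(formed) = 3342 kJ
ΔH = Σ(broken) − Σ(formed) = 3194 − 3342 = −148 kJ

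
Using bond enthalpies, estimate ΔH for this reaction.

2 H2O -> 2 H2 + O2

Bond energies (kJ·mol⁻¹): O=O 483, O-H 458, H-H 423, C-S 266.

ΔH ≈ +503 kJ

Bonds broken (reactants):
  O-H: 4 × 458 = 1832
  Σ(broken) = 1832 kJ
Bonds formed (products):
  H-H: 2 × 423 = 846
  O=O: 1 × 483 = 483
  Σ(formed) = 1329 kJ
ΔH = Σ(broken) − Σ(formed) = 1832 − 1329 = +503 kJ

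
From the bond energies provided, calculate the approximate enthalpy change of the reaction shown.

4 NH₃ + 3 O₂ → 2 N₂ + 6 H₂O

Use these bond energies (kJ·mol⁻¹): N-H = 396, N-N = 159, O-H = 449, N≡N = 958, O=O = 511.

ΔH ≈ −1019 kJ

Bonds broken (reactants):
  N-H: 12 × 396 = 4752
  O=O: 3 × 511 = 1533
  Σ(broken) = 6285 kJ
Bonds formed (products):
  N≡N: 2 × 958 = 1916
  O-H: 12 × 449 = 5388
  Σ(formed) = 7304 kJ
ΔH = Σ(broken) − Σ(formed) = 6285 − 7304 = −1019 kJ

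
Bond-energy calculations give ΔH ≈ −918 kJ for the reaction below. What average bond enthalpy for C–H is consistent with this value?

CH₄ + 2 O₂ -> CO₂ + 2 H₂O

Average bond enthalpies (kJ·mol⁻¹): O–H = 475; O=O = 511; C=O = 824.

Let D be the C–H bond energy.
Σ(broken) = 4×D + 2×511 = 1022 + 4D
Σ(formed) = 2×824 + 4×475 = 3548
ΔH = Σ(broken) − Σ(formed) = (1022 + 4D) − (3548) = −2526 + 4D
Setting this equal to −918 kJ gives 4D = 1608, so D = 402 kJ/mol.

D(C–H) ≈ 402 kJ/mol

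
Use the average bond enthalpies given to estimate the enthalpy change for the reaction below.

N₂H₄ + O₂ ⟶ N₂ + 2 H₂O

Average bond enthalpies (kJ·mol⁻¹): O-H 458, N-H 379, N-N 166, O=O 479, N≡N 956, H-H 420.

ΔH ≈ −627 kJ

Bonds broken (reactants):
  N-H: 4 × 379 = 1516
  N-N: 1 × 166 = 166
  O=O: 1 × 479 = 479
  Σ(broken) = 2161 kJ
Bonds formed (products):
  N≡N: 1 × 956 = 956
  O-H: 4 × 458 = 1832
  Σ(formed) = 2788 kJ
ΔH = Σ(broken) − Σ(formed) = 2161 − 2788 = −627 kJ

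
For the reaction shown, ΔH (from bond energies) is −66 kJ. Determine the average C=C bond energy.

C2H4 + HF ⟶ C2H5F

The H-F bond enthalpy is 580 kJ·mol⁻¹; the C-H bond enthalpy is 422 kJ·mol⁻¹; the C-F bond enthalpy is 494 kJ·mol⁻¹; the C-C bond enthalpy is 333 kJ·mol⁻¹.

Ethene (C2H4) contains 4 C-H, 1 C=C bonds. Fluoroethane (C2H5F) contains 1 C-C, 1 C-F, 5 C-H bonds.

D(C=C) ≈ 603 kJ/mol

Let D be the C=C bond energy.
Σ(broken) = 4×422 + 1×D + 1×580 = 2268 + D
Σ(formed) = 1×333 + 1×494 + 5×422 = 2937
ΔH = Σ(broken) − Σ(formed) = (2268 + D) − (2937) = −669 + D
Setting this equal to −66 kJ gives D = 603 kJ/mol.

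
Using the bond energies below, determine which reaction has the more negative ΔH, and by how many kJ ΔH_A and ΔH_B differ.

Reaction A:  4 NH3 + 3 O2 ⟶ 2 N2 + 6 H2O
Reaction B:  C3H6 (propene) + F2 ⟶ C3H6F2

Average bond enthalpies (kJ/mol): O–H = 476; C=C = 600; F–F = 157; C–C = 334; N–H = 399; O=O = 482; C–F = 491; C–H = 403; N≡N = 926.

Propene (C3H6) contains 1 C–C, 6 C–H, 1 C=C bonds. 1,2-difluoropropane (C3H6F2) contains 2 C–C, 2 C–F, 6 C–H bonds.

Reaction A:
  Bonds broken (reactants):
    N–H: 12 × 399 = 4788
    O=O: 3 × 482 = 1446
    Σ(broken) = 6234 kJ
  Bonds formed (products):
    N≡N: 2 × 926 = 1852
    O–H: 12 × 476 = 5712
    Σ(formed) = 7564 kJ
  ΔH_A = 6234 − 7564 = −1330 kJ
Reaction B:
  Bonds broken (reactants):
    C–C: 1 × 334 = 334
    C–H: 6 × 403 = 2418
    C=C: 1 × 600 = 600
    F–F: 1 × 157 = 157
    Σ(broken) = 3509 kJ
  Bonds formed (products):
    C–C: 2 × 334 = 668
    C–F: 2 × 491 = 982
    C–H: 6 × 403 = 2418
    Σ(formed) = 4068 kJ
  ΔH_B = 3509 − 4068 = −559 kJ
ΔH_A − ΔH_B = −771 kJ, so reaction A has the more negative ΔH; |ΔH_A − ΔH_B| = 771 kJ.

Reaction A, by 771 kJ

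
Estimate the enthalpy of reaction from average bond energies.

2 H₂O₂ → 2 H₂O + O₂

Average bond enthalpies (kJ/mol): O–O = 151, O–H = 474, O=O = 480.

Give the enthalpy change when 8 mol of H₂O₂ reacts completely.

ΔH = −712 kJ

Bonds broken (reactants):
  O–H: 4 × 474 = 1896
  O–O: 2 × 151 = 302
  Σ(broken) = 2198 kJ
Bonds formed (products):
  O–H: 4 × 474 = 1896
  O=O: 1 × 480 = 480
  Σ(formed) = 2376 kJ
ΔH = Σ(broken) − Σ(formed) = 2198 − 2376 = −178 kJ
For 4× the reaction as written: 4 × (−178) = −712 kJ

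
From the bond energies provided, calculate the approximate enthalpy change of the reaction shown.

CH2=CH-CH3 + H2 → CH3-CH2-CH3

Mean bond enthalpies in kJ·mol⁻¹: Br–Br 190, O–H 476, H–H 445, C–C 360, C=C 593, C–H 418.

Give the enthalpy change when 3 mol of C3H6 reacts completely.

Bonds broken (reactants):
  C–C: 1 × 360 = 360
  C–H: 6 × 418 = 2508
  C=C: 1 × 593 = 593
  H–H: 1 × 445 = 445
  Σ(broken) = 3906 kJ
Bonds formed (products):
  C–C: 2 × 360 = 720
  C–H: 8 × 418 = 3344
  Σ(formed) = 4064 kJ
ΔH = Σ(broken) − Σ(formed) = 3906 − 4064 = −158 kJ
For 3× the reaction as written: 3 × (−158) = −474 kJ

ΔH = −474 kJ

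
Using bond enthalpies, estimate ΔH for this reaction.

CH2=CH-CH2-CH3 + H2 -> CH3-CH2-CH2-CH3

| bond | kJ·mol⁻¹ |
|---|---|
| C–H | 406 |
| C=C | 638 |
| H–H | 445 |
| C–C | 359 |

Bonds broken (reactants):
  C–C: 2 × 359 = 718
  C–H: 8 × 406 = 3248
  C=C: 1 × 638 = 638
  H–H: 1 × 445 = 445
  Σ(broken) = 5049 kJ
Bonds formed (products):
  C–C: 3 × 359 = 1077
  C–H: 10 × 406 = 4060
  Σ(formed) = 5137 kJ
ΔH = Σ(broken) − Σ(formed) = 5049 − 5137 = −88 kJ

ΔH ≈ −88 kJ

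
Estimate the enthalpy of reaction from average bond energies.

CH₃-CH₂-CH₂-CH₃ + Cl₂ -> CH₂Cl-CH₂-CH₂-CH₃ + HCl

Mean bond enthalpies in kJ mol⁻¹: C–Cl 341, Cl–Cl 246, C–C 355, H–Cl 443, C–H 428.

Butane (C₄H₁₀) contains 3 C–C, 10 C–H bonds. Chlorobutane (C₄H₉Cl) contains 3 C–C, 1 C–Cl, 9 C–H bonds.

ΔH ≈ −110 kJ

Bonds broken (reactants):
  C–C: 3 × 355 = 1065
  C–H: 10 × 428 = 4280
  Cl–Cl: 1 × 246 = 246
  Σ(broken) = 5591 kJ
Bonds formed (products):
  C–C: 3 × 355 = 1065
  C–Cl: 1 × 341 = 341
  C–H: 9 × 428 = 3852
  H–Cl: 1 × 443 = 443
  Σ(formed) = 5701 kJ
ΔH = Σ(broken) − Σ(formed) = 5591 − 5701 = −110 kJ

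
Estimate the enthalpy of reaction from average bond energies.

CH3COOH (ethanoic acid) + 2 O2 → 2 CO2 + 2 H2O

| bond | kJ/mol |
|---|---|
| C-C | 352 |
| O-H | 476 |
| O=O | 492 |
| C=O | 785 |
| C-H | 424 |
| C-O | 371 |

Bonds broken (reactants):
  C-C: 1 × 352 = 352
  C-H: 3 × 424 = 1272
  C-O: 1 × 371 = 371
  C=O: 1 × 785 = 785
  O-H: 1 × 476 = 476
  O=O: 2 × 492 = 984
  Σ(broken) = 4240 kJ
Bonds formed (products):
  C=O: 4 × 785 = 3140
  O-H: 4 × 476 = 1904
  Σ(formed) = 5044 kJ
ΔH = Σ(broken) − Σ(formed) = 4240 − 5044 = −804 kJ

ΔH ≈ −804 kJ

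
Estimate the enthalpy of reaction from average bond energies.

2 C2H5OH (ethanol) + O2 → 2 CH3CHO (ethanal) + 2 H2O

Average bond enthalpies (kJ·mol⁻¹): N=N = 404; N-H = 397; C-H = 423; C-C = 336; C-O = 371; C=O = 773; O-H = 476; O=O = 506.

ΔH ≈ −404 kJ

Bonds broken (reactants):
  C-C: 2 × 336 = 672
  C-H: 10 × 423 = 4230
  C-O: 2 × 371 = 742
  O-H: 2 × 476 = 952
  O=O: 1 × 506 = 506
  Σ(broken) = 7102 kJ
Bonds formed (products):
  C-C: 2 × 336 = 672
  C-H: 8 × 423 = 3384
  C=O: 2 × 773 = 1546
  O-H: 4 × 476 = 1904
  Σ(formed) = 7506 kJ
ΔH = Σ(broken) − Σ(formed) = 7102 − 7506 = −404 kJ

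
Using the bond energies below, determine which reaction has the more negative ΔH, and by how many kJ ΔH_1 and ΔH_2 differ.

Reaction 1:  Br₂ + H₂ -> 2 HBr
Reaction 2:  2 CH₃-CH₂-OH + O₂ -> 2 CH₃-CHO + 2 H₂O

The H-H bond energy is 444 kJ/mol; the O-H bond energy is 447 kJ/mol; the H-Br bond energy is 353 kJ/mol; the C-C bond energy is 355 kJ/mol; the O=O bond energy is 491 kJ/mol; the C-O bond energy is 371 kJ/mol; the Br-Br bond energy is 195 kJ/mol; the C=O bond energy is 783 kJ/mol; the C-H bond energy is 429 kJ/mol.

Reaction 2, by 302 kJ

Reaction 1:
  Bonds broken (reactants):
    Br-Br: 1 × 195 = 195
    H-H: 1 × 444 = 444
    Σ(broken) = 639 kJ
  Bonds formed (products):
    H-Br: 2 × 353 = 706
    Σ(formed) = 706 kJ
  ΔH_1 = 639 − 706 = −67 kJ
Reaction 2:
  Bonds broken (reactants):
    C-C: 2 × 355 = 710
    C-H: 10 × 429 = 4290
    C-O: 2 × 371 = 742
    O-H: 2 × 447 = 894
    O=O: 1 × 491 = 491
    Σ(broken) = 7127 kJ
  Bonds formed (products):
    C-C: 2 × 355 = 710
    C-H: 8 × 429 = 3432
    C=O: 2 × 783 = 1566
    O-H: 4 × 447 = 1788
    Σ(formed) = 7496 kJ
  ΔH_2 = 7127 − 7496 = −369 kJ
ΔH_1 − ΔH_2 = +302 kJ, so reaction 2 has the more negative ΔH; |ΔH_1 − ΔH_2| = 302 kJ.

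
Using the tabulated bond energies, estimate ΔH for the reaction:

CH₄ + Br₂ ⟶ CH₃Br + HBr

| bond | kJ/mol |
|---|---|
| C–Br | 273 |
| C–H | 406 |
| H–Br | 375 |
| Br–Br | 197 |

ΔH ≈ −45 kJ

Bonds broken (reactants):
  Br–Br: 1 × 197 = 197
  C–H: 4 × 406 = 1624
  Σ(broken) = 1821 kJ
Bonds formed (products):
  C–Br: 1 × 273 = 273
  C–H: 3 × 406 = 1218
  H–Br: 1 × 375 = 375
  Σ(formed) = 1866 kJ
ΔH = Σ(broken) − Σ(formed) = 1821 − 1866 = −45 kJ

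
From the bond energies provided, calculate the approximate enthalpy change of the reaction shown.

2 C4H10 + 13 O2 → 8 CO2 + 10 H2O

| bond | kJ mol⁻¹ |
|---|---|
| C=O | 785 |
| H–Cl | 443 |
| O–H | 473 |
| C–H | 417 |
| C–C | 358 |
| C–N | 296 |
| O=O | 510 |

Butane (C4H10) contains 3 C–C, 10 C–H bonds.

ΔH ≈ −4902 kJ

Bonds broken (reactants):
  C–C: 6 × 358 = 2148
  C–H: 20 × 417 = 8340
  O=O: 13 × 510 = 6630
  Σ(broken) = 17118 kJ
Bonds formed (products):
  C=O: 16 × 785 = 12560
  O–H: 20 × 473 = 9460
  Σ(formed) = 22020 kJ
ΔH = Σ(broken) − Σ(formed) = 17118 − 22020 = −4902 kJ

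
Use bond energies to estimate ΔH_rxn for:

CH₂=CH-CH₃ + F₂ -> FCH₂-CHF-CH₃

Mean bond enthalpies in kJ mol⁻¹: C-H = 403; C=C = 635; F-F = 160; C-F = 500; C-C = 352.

ΔH ≈ −557 kJ

Bonds broken (reactants):
  C-C: 1 × 352 = 352
  C-H: 6 × 403 = 2418
  C=C: 1 × 635 = 635
  F-F: 1 × 160 = 160
  Σ(broken) = 3565 kJ
Bonds formed (products):
  C-C: 2 × 352 = 704
  C-F: 2 × 500 = 1000
  C-H: 6 × 403 = 2418
  Σ(formed) = 4122 kJ
ΔH = Σ(broken) − Σ(formed) = 3565 − 4122 = −557 kJ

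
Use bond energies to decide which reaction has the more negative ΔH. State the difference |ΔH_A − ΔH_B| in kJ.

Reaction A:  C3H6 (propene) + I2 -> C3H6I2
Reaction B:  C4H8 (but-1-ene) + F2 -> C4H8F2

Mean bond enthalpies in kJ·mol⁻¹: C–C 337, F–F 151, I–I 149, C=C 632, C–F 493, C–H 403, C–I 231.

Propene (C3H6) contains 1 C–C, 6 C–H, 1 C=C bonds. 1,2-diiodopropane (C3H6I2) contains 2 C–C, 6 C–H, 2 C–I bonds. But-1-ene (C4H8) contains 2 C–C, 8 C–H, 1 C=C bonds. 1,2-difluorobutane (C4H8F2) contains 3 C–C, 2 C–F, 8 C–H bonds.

Reaction A:
  Bonds broken (reactants):
    C–C: 1 × 337 = 337
    C–H: 6 × 403 = 2418
    C=C: 1 × 632 = 632
    I–I: 1 × 149 = 149
    Σ(broken) = 3536 kJ
  Bonds formed (products):
    C–C: 2 × 337 = 674
    C–H: 6 × 403 = 2418
    C–I: 2 × 231 = 462
    Σ(formed) = 3554 kJ
  ΔH_A = 3536 − 3554 = −18 kJ
Reaction B:
  Bonds broken (reactants):
    C–C: 2 × 337 = 674
    C–H: 8 × 403 = 3224
    C=C: 1 × 632 = 632
    F–F: 1 × 151 = 151
    Σ(broken) = 4681 kJ
  Bonds formed (products):
    C–C: 3 × 337 = 1011
    C–F: 2 × 493 = 986
    C–H: 8 × 403 = 3224
    Σ(formed) = 5221 kJ
  ΔH_B = 4681 − 5221 = −540 kJ
ΔH_A − ΔH_B = +522 kJ, so reaction B has the more negative ΔH; |ΔH_A − ΔH_B| = 522 kJ.

Reaction B, by 522 kJ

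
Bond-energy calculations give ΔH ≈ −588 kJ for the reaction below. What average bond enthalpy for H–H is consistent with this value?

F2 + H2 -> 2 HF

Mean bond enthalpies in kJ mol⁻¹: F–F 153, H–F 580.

Let D be the H–H bond energy.
Σ(broken) = 1×153 + 1×D = 153 + D
Σ(formed) = 2×580 = 1160
ΔH = Σ(broken) − Σ(formed) = (153 + D) − (1160) = −1007 + D
Setting this equal to −588 kJ gives D = 419 kJ/mol.

D(H–H) ≈ 419 kJ/mol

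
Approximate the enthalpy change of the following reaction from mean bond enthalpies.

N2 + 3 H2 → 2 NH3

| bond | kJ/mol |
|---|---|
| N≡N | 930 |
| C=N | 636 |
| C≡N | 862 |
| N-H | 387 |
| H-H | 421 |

Bonds broken (reactants):
  H-H: 3 × 421 = 1263
  N≡N: 1 × 930 = 930
  Σ(broken) = 2193 kJ
Bonds formed (products):
  N-H: 6 × 387 = 2322
  Σ(formed) = 2322 kJ
ΔH = Σ(broken) − Σ(formed) = 2193 − 2322 = −129 kJ

ΔH ≈ −129 kJ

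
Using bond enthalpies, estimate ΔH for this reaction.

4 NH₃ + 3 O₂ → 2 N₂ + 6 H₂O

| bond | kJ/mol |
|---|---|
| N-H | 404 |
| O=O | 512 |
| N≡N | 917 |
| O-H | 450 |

ΔH ≈ −850 kJ

Bonds broken (reactants):
  N-H: 12 × 404 = 4848
  O=O: 3 × 512 = 1536
  Σ(broken) = 6384 kJ
Bonds formed (products):
  N≡N: 2 × 917 = 1834
  O-H: 12 × 450 = 5400
  Σ(formed) = 7234 kJ
ΔH = Σ(broken) − Σ(formed) = 6384 − 7234 = −850 kJ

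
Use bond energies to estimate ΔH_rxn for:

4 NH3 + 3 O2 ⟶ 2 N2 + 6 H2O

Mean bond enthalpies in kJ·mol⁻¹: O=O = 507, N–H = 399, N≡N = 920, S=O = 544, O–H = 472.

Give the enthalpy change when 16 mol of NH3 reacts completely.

Bonds broken (reactants):
  N–H: 12 × 399 = 4788
  O=O: 3 × 507 = 1521
  Σ(broken) = 6309 kJ
Bonds formed (products):
  N≡N: 2 × 920 = 1840
  O–H: 12 × 472 = 5664
  Σ(formed) = 7504 kJ
ΔH = Σ(broken) − Σ(formed) = 6309 − 7504 = −1195 kJ
For 4× the reaction as written: 4 × (−1195) = −4780 kJ

ΔH = −4780 kJ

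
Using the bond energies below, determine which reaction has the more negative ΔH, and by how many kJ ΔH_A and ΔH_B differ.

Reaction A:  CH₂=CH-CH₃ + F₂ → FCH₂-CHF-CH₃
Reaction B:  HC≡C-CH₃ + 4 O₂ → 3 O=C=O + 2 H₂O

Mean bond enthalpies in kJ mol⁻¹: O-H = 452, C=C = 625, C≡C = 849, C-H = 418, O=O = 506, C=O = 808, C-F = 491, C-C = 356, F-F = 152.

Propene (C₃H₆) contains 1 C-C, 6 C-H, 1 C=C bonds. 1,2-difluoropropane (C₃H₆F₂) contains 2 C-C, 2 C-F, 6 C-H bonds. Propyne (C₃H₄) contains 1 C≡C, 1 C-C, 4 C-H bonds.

Reaction B, by 1194 kJ

Reaction A:
  Bonds broken (reactants):
    C-C: 1 × 356 = 356
    C-H: 6 × 418 = 2508
    C=C: 1 × 625 = 625
    F-F: 1 × 152 = 152
    Σ(broken) = 3641 kJ
  Bonds formed (products):
    C-C: 2 × 356 = 712
    C-F: 2 × 491 = 982
    C-H: 6 × 418 = 2508
    Σ(formed) = 4202 kJ
  ΔH_A = 3641 − 4202 = −561 kJ
Reaction B:
  Bonds broken (reactants):
    C≡C: 1 × 849 = 849
    C-C: 1 × 356 = 356
    C-H: 4 × 418 = 1672
    O=O: 4 × 506 = 2024
    Σ(broken) = 4901 kJ
  Bonds formed (products):
    C=O: 6 × 808 = 4848
    O-H: 4 × 452 = 1808
    Σ(formed) = 6656 kJ
  ΔH_B = 4901 − 6656 = −1755 kJ
ΔH_A − ΔH_B = +1194 kJ, so reaction B has the more negative ΔH; |ΔH_A − ΔH_B| = 1194 kJ.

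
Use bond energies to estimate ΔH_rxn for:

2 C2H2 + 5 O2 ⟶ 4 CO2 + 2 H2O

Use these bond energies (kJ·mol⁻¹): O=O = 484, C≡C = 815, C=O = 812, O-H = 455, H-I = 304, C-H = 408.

Bonds broken (reactants):
  C≡C: 2 × 815 = 1630
  C-H: 4 × 408 = 1632
  O=O: 5 × 484 = 2420
  Σ(broken) = 5682 kJ
Bonds formed (products):
  C=O: 8 × 812 = 6496
  O-H: 4 × 455 = 1820
  Σ(formed) = 8316 kJ
ΔH = Σ(broken) − Σ(formed) = 5682 − 8316 = −2634 kJ

ΔH ≈ −2634 kJ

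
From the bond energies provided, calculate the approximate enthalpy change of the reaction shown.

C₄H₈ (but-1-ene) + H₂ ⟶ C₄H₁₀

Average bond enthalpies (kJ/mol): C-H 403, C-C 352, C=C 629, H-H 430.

Bonds broken (reactants):
  C-C: 2 × 352 = 704
  C-H: 8 × 403 = 3224
  C=C: 1 × 629 = 629
  H-H: 1 × 430 = 430
  Σ(broken) = 4987 kJ
Bonds formed (products):
  C-C: 3 × 352 = 1056
  C-H: 10 × 403 = 4030
  Σ(formed) = 5086 kJ
ΔH = Σ(broken) − Σ(formed) = 4987 − 5086 = −99 kJ

ΔH ≈ −99 kJ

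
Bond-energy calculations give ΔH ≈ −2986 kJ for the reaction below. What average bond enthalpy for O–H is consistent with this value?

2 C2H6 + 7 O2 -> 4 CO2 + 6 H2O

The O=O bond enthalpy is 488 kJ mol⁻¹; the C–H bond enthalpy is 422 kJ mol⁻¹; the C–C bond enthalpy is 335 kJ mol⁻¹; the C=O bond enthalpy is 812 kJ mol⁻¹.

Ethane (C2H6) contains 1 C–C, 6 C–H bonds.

D(O–H) ≈ 470 kJ/mol

Let D be the O–H bond energy.
Σ(broken) = 2×335 + 12×422 + 7×488 = 9150
Σ(formed) = 8×812 + 12×D = 6496 + 12D
ΔH = Σ(broken) − Σ(formed) = (9150) − (6496 + 12D) = +2654 − 12D
Setting this equal to −2986 kJ gives 12D = 5640, so D = 470 kJ/mol.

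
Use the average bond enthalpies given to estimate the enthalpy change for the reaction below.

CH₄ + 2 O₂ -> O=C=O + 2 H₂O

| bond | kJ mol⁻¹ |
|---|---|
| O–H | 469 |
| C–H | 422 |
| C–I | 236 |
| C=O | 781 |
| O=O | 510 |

ΔH ≈ −730 kJ

Bonds broken (reactants):
  C–H: 4 × 422 = 1688
  O=O: 2 × 510 = 1020
  Σ(broken) = 2708 kJ
Bonds formed (products):
  C=O: 2 × 781 = 1562
  O–H: 4 × 469 = 1876
  Σ(formed) = 3438 kJ
ΔH = Σ(broken) − Σ(formed) = 2708 − 3438 = −730 kJ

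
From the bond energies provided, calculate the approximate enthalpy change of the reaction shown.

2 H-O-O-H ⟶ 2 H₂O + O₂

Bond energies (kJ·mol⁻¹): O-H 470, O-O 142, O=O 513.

ΔH ≈ −229 kJ

Bonds broken (reactants):
  O-H: 4 × 470 = 1880
  O-O: 2 × 142 = 284
  Σ(broken) = 2164 kJ
Bonds formed (products):
  O-H: 4 × 470 = 1880
  O=O: 1 × 513 = 513
  Σ(formed) = 2393 kJ
ΔH = Σ(broken) − Σ(formed) = 2164 − 2393 = −229 kJ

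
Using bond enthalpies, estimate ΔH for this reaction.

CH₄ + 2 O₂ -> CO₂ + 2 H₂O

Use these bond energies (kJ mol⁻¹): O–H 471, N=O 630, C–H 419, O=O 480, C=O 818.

Bonds broken (reactants):
  C–H: 4 × 419 = 1676
  O=O: 2 × 480 = 960
  Σ(broken) = 2636 kJ
Bonds formed (products):
  C=O: 2 × 818 = 1636
  O–H: 4 × 471 = 1884
  Σ(formed) = 3520 kJ
ΔH = Σ(broken) − Σ(formed) = 2636 − 3520 = −884 kJ

ΔH ≈ −884 kJ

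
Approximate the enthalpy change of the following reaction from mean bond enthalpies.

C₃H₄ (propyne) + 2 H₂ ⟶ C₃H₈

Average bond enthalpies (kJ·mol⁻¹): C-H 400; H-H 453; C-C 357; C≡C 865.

Bonds broken (reactants):
  C≡C: 1 × 865 = 865
  C-C: 1 × 357 = 357
  C-H: 4 × 400 = 1600
  H-H: 2 × 453 = 906
  Σ(broken) = 3728 kJ
Bonds formed (products):
  C-C: 2 × 357 = 714
  C-H: 8 × 400 = 3200
  Σ(formed) = 3914 kJ
ΔH = Σ(broken) − Σ(formed) = 3728 − 3914 = −186 kJ

ΔH ≈ −186 kJ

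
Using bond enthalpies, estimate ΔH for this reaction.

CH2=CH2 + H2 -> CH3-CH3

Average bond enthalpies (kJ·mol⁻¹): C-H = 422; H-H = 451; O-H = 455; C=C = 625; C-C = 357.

ΔH ≈ −125 kJ

Bonds broken (reactants):
  C-H: 4 × 422 = 1688
  C=C: 1 × 625 = 625
  H-H: 1 × 451 = 451
  Σ(broken) = 2764 kJ
Bonds formed (products):
  C-C: 1 × 357 = 357
  C-H: 6 × 422 = 2532
  Σ(formed) = 2889 kJ
ΔH = Σ(broken) − Σ(formed) = 2764 − 2889 = −125 kJ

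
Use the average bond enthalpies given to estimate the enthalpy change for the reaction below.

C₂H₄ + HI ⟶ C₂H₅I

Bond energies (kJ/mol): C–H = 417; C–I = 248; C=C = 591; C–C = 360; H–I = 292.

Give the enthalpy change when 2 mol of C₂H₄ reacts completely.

Bonds broken (reactants):
  C–H: 4 × 417 = 1668
  C=C: 1 × 591 = 591
  H–I: 1 × 292 = 292
  Σ(broken) = 2551 kJ
Bonds formed (products):
  C–C: 1 × 360 = 360
  C–H: 5 × 417 = 2085
  C–I: 1 × 248 = 248
  Σ(formed) = 2693 kJ
ΔH = Σ(broken) − Σ(formed) = 2551 − 2693 = −142 kJ
For 2× the reaction as written: 2 × (−142) = −284 kJ

ΔH = −284 kJ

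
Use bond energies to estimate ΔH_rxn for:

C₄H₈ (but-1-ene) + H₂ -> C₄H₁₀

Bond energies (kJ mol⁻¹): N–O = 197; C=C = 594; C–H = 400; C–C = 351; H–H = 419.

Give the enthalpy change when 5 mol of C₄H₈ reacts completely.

ΔH = −690 kJ

Bonds broken (reactants):
  C–C: 2 × 351 = 702
  C–H: 8 × 400 = 3200
  C=C: 1 × 594 = 594
  H–H: 1 × 419 = 419
  Σ(broken) = 4915 kJ
Bonds formed (products):
  C–C: 3 × 351 = 1053
  C–H: 10 × 400 = 4000
  Σ(formed) = 5053 kJ
ΔH = Σ(broken) − Σ(formed) = 4915 − 5053 = −138 kJ
For 5× the reaction as written: 5 × (−138) = −690 kJ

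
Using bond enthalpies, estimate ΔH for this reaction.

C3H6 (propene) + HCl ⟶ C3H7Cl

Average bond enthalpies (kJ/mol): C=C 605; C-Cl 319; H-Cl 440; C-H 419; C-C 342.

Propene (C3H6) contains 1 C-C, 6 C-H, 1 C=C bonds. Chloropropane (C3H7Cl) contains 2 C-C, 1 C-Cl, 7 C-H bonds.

ΔH ≈ −35 kJ

Bonds broken (reactants):
  C-C: 1 × 342 = 342
  C-H: 6 × 419 = 2514
  C=C: 1 × 605 = 605
  H-Cl: 1 × 440 = 440
  Σ(broken) = 3901 kJ
Bonds formed (products):
  C-C: 2 × 342 = 684
  C-Cl: 1 × 319 = 319
  C-H: 7 × 419 = 2933
  Σ(formed) = 3936 kJ
ΔH = Σ(broken) − Σ(formed) = 3901 − 3936 = −35 kJ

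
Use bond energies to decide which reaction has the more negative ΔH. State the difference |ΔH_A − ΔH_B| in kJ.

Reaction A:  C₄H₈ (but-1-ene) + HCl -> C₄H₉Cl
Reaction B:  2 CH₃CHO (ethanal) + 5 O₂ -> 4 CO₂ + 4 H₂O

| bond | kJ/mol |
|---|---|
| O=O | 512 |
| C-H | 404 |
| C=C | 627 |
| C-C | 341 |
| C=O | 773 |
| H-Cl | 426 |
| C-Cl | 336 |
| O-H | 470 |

Reaction A:
  Bonds broken (reactants):
    C-C: 2 × 341 = 682
    C-H: 8 × 404 = 3232
    C=C: 1 × 627 = 627
    H-Cl: 1 × 426 = 426
    Σ(broken) = 4967 kJ
  Bonds formed (products):
    C-C: 3 × 341 = 1023
    C-Cl: 1 × 336 = 336
    C-H: 9 × 404 = 3636
    Σ(formed) = 4995 kJ
  ΔH_A = 4967 − 4995 = −28 kJ
Reaction B:
  Bonds broken (reactants):
    C-C: 2 × 341 = 682
    C-H: 8 × 404 = 3232
    C=O: 2 × 773 = 1546
    O=O: 5 × 512 = 2560
    Σ(broken) = 8020 kJ
  Bonds formed (products):
    C=O: 8 × 773 = 6184
    O-H: 8 × 470 = 3760
    Σ(formed) = 9944 kJ
  ΔH_B = 8020 − 9944 = −1924 kJ
ΔH_A − ΔH_B = +1896 kJ, so reaction B has the more negative ΔH; |ΔH_A − ΔH_B| = 1896 kJ.

Reaction B, by 1896 kJ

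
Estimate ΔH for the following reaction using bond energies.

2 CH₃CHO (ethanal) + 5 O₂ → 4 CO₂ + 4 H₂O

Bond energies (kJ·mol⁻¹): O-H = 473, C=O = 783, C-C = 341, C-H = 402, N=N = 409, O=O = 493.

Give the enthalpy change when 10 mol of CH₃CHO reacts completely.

Bonds broken (reactants):
  C-C: 2 × 341 = 682
  C-H: 8 × 402 = 3216
  C=O: 2 × 783 = 1566
  O=O: 5 × 493 = 2465
  Σ(broken) = 7929 kJ
Bonds formed (products):
  C=O: 8 × 783 = 6264
  O-H: 8 × 473 = 3784
  Σ(formed) = 10048 kJ
ΔH = Σ(broken) − Σ(formed) = 7929 − 10048 = −2119 kJ
For 5× the reaction as written: 5 × (−2119) = −10595 kJ

ΔH = −10595 kJ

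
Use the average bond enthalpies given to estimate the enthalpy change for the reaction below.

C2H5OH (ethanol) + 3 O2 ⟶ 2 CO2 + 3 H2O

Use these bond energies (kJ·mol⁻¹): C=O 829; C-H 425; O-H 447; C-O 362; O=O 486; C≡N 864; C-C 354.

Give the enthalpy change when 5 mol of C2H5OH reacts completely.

ΔH = −6260 kJ

Bonds broken (reactants):
  C-C: 1 × 354 = 354
  C-H: 5 × 425 = 2125
  C-O: 1 × 362 = 362
  O-H: 1 × 447 = 447
  O=O: 3 × 486 = 1458
  Σ(broken) = 4746 kJ
Bonds formed (products):
  C=O: 4 × 829 = 3316
  O-H: 6 × 447 = 2682
  Σ(formed) = 5998 kJ
ΔH = Σ(broken) − Σ(formed) = 4746 − 5998 = −1252 kJ
For 5× the reaction as written: 5 × (−1252) = −6260 kJ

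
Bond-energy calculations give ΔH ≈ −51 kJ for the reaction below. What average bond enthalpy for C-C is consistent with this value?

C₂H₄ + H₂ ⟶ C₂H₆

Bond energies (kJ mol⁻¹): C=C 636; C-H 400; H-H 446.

D(C-C) ≈ 333 kJ/mol

Let D be the C-C bond energy.
Σ(broken) = 4×400 + 1×636 + 1×446 = 2682
Σ(formed) = 1×D + 6×400 = 2400 + D
ΔH = Σ(broken) − Σ(formed) = (2682) − (2400 + D) = +282 − D
Setting this equal to −51 kJ gives D = 333 kJ/mol.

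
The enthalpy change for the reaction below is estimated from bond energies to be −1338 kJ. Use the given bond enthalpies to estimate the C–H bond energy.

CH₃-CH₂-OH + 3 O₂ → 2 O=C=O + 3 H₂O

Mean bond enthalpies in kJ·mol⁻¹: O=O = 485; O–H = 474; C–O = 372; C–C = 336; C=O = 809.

D(C–H) ≈ 421 kJ/mol

Let D be the C–H bond energy.
Σ(broken) = 1×336 + 5×D + 1×372 + 1×474 + 3×485 = 2637 + 5D
Σ(formed) = 4×809 + 6×474 = 6080
ΔH = Σ(broken) − Σ(formed) = (2637 + 5D) − (6080) = −3443 + 5D
Setting this equal to −1338 kJ gives 5D = 2105, so D = 421 kJ/mol.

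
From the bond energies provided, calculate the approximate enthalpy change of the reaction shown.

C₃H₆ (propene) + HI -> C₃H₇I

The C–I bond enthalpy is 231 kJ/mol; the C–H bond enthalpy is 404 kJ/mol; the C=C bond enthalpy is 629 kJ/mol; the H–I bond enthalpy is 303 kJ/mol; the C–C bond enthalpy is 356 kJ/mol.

Bonds broken (reactants):
  C–C: 1 × 356 = 356
  C–H: 6 × 404 = 2424
  C=C: 1 × 629 = 629
  H–I: 1 × 303 = 303
  Σ(broken) = 3712 kJ
Bonds formed (products):
  C–C: 2 × 356 = 712
  C–H: 7 × 404 = 2828
  C–I: 1 × 231 = 231
  Σ(formed) = 3771 kJ
ΔH = Σ(broken) − Σ(formed) = 3712 − 3771 = −59 kJ

ΔH ≈ −59 kJ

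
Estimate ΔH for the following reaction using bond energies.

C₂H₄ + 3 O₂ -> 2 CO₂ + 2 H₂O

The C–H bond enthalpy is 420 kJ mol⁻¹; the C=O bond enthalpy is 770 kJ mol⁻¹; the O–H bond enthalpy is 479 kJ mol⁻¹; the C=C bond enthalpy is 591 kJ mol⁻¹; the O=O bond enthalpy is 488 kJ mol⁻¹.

Bonds broken (reactants):
  C–H: 4 × 420 = 1680
  C=C: 1 × 591 = 591
  O=O: 3 × 488 = 1464
  Σ(broken) = 3735 kJ
Bonds formed (products):
  C=O: 4 × 770 = 3080
  O–H: 4 × 479 = 1916
  Σ(formed) = 4996 kJ
ΔH = Σ(broken) − Σ(formed) = 3735 − 4996 = −1261 kJ

ΔH ≈ −1261 kJ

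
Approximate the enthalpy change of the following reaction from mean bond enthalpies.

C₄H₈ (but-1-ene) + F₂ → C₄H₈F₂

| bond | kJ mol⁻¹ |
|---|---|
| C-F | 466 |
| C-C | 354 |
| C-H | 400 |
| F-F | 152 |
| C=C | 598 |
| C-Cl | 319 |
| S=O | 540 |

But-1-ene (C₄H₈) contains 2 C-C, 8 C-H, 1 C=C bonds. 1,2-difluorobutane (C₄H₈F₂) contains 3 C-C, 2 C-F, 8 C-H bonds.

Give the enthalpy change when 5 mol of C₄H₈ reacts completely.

Bonds broken (reactants):
  C-C: 2 × 354 = 708
  C-H: 8 × 400 = 3200
  C=C: 1 × 598 = 598
  F-F: 1 × 152 = 152
  Σ(broken) = 4658 kJ
Bonds formed (products):
  C-C: 3 × 354 = 1062
  C-F: 2 × 466 = 932
  C-H: 8 × 400 = 3200
  Σ(formed) = 5194 kJ
ΔH = Σ(broken) − Σ(formed) = 4658 − 5194 = −536 kJ
For 5× the reaction as written: 5 × (−536) = −2680 kJ

ΔH = −2680 kJ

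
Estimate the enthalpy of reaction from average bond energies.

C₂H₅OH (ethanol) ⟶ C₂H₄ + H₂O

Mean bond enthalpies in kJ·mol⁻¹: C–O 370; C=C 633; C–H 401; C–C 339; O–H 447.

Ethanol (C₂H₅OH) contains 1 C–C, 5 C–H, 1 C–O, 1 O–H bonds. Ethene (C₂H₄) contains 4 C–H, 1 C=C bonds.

Bonds broken (reactants):
  C–C: 1 × 339 = 339
  C–H: 5 × 401 = 2005
  C–O: 1 × 370 = 370
  O–H: 1 × 447 = 447
  Σ(broken) = 3161 kJ
Bonds formed (products):
  C–H: 4 × 401 = 1604
  C=C: 1 × 633 = 633
  O–H: 2 × 447 = 894
  Σ(formed) = 3131 kJ
ΔH = Σ(broken) − Σ(formed) = 3161 − 3131 = +30 kJ

ΔH ≈ +30 kJ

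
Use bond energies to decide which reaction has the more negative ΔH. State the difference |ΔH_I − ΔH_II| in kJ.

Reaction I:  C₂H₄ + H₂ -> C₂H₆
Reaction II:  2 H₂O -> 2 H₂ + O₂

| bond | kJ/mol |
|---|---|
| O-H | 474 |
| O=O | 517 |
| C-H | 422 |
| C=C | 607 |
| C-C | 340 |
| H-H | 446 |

Reaction I, by 618 kJ

Reaction I:
  Bonds broken (reactants):
    C-H: 4 × 422 = 1688
    C=C: 1 × 607 = 607
    H-H: 1 × 446 = 446
    Σ(broken) = 2741 kJ
  Bonds formed (products):
    C-C: 1 × 340 = 340
    C-H: 6 × 422 = 2532
    Σ(formed) = 2872 kJ
  ΔH_I = 2741 − 2872 = −131 kJ
Reaction II:
  Bonds broken (reactants):
    O-H: 4 × 474 = 1896
    Σ(broken) = 1896 kJ
  Bonds formed (products):
    H-H: 2 × 446 = 892
    O=O: 1 × 517 = 517
    Σ(formed) = 1409 kJ
  ΔH_II = 1896 − 1409 = +487 kJ
ΔH_I − ΔH_II = −618 kJ, so reaction I has the more negative ΔH; |ΔH_I − ΔH_II| = 618 kJ.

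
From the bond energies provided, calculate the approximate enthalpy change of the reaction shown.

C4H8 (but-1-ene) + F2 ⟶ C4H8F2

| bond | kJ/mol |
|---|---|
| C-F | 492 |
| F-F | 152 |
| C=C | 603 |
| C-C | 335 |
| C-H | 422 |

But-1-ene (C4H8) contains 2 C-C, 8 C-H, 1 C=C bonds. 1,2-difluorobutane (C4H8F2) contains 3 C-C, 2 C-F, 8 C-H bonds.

ΔH ≈ −564 kJ

Bonds broken (reactants):
  C-C: 2 × 335 = 670
  C-H: 8 × 422 = 3376
  C=C: 1 × 603 = 603
  F-F: 1 × 152 = 152
  Σ(broken) = 4801 kJ
Bonds formed (products):
  C-C: 3 × 335 = 1005
  C-F: 2 × 492 = 984
  C-H: 8 × 422 = 3376
  Σ(formed) = 5365 kJ
ΔH = Σ(broken) − Σ(formed) = 4801 − 5365 = −564 kJ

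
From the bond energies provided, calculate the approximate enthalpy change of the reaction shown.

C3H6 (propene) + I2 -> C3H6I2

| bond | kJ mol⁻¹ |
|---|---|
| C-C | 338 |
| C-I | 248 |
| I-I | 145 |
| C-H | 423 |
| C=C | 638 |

ΔH ≈ −51 kJ

Bonds broken (reactants):
  C-C: 1 × 338 = 338
  C-H: 6 × 423 = 2538
  C=C: 1 × 638 = 638
  I-I: 1 × 145 = 145
  Σ(broken) = 3659 kJ
Bonds formed (products):
  C-C: 2 × 338 = 676
  C-H: 6 × 423 = 2538
  C-I: 2 × 248 = 496
  Σ(formed) = 3710 kJ
ΔH = Σ(broken) − Σ(formed) = 3659 − 3710 = −51 kJ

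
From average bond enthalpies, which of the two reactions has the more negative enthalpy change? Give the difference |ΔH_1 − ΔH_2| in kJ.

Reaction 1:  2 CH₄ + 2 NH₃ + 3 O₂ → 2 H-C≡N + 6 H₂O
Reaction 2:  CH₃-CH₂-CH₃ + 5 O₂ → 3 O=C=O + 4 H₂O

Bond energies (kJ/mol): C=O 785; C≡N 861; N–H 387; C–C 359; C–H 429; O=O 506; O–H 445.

Reaction 2, by 942 kJ

Reaction 1:
  Bonds broken (reactants):
    C–H: 8 × 429 = 3432
    N–H: 6 × 387 = 2322
    O=O: 3 × 506 = 1518
    Σ(broken) = 7272 kJ
  Bonds formed (products):
    C≡N: 2 × 861 = 1722
    C–H: 2 × 429 = 858
    O–H: 12 × 445 = 5340
    Σ(formed) = 7920 kJ
  ΔH_1 = 7272 − 7920 = −648 kJ
Reaction 2:
  Bonds broken (reactants):
    C–C: 2 × 359 = 718
    C–H: 8 × 429 = 3432
    O=O: 5 × 506 = 2530
    Σ(broken) = 6680 kJ
  Bonds formed (products):
    C=O: 6 × 785 = 4710
    O–H: 8 × 445 = 3560
    Σ(formed) = 8270 kJ
  ΔH_2 = 6680 − 8270 = −1590 kJ
ΔH_1 − ΔH_2 = +942 kJ, so reaction 2 has the more negative ΔH; |ΔH_1 − ΔH_2| = 942 kJ.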